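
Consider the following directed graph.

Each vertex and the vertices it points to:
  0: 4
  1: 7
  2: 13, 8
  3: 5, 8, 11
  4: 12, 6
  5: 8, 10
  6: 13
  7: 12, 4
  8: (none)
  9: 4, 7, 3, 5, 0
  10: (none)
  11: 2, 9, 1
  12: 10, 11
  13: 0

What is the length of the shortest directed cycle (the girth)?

3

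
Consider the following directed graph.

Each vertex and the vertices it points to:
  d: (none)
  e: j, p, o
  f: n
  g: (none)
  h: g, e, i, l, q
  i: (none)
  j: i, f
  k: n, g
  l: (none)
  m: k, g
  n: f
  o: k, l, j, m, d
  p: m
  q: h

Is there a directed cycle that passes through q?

Yes

q is on a cycle iff q can reach itself via ≥1 edge.
q → h → q — yes.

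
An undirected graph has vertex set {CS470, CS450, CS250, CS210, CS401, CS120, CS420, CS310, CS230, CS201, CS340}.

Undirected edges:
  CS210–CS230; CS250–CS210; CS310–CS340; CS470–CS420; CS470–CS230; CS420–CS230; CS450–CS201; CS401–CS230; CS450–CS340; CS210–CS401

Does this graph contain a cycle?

DFS, tracking each vertex's parent; an edge to a visited non-parent vertex closes a cycle.
Start from CS420:
visit CS420 (parent –)
  visit CS230 (parent CS420)
    visit CS401 (parent CS230)
      visit CS210 (parent CS401)
        CS210–CS401: parent, skip
        visit CS250 (parent CS210)
          CS250–CS210: parent, skip
        CS210–CS230: CS230 visited and ≠ parent → cycle
Cycle: CS230 – CS401 – CS210 – CS230.

Yes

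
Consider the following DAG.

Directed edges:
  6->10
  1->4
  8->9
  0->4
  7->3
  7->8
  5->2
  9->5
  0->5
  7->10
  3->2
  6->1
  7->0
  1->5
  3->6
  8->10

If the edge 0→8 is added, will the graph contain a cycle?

No

Adding 0→8 creates a cycle iff 8 can already reach 0.
Explore from 8: no path reaches 0. The graph stays acyclic.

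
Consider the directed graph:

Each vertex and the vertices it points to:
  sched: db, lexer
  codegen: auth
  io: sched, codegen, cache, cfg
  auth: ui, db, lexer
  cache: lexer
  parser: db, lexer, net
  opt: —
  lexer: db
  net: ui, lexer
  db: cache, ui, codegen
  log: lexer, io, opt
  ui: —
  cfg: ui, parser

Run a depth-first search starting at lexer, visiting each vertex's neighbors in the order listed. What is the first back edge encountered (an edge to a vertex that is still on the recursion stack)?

DFS from lexer (visiting each vertex's neighbors in the order listed); mark gray on enter, black on exit:
lexer gray
  db gray
    cache gray
      cache→lexer: lexer is gray → back edge
First back edge: cache → lexer.

cache→lexer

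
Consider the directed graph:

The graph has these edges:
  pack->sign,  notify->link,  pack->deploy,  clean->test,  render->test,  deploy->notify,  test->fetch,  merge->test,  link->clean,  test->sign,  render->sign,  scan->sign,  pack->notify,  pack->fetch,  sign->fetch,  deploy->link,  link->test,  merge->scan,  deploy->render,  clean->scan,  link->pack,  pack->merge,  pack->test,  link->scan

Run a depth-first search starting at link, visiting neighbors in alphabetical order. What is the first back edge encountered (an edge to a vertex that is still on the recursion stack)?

deploy->link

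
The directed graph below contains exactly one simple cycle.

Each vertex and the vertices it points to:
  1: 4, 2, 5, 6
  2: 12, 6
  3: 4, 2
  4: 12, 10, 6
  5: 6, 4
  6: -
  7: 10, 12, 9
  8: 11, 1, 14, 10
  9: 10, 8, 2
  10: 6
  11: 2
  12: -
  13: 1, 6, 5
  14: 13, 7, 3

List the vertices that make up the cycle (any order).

7, 8, 9, 14

DFS with gray/black marking from 9:
9 gray
  10 gray
    6 gray
    6 black
  10 black
  8 gray
    11 gray
      2 gray
        12 gray
        12 black
        2→6: 6 black — skip
      2 black
    11 black
    1 gray
      4 gray
        4→12: 12 black — skip
        4→10: 10 black — skip
        4→6: 6 black — skip
      4 black
      1→2: 2 black — skip
      5 gray
        5→6: 6 black — skip
        5→4: 4 black — skip
      5 black
      1→6: 6 black — skip
    1 black
    14 gray
      13 gray
        13→1: 1 black — skip
        13→6: 6 black — skip
        13→5: 5 black — skip
      13 black
      7 gray
        7→10: 10 black — skip
        7→12: 12 black — skip
        7→9: 9 is gray → back edge
Back edge closes the cycle 9 → 8 → 14 → 7 → 9; its vertices are {7, 8, 9, 14}.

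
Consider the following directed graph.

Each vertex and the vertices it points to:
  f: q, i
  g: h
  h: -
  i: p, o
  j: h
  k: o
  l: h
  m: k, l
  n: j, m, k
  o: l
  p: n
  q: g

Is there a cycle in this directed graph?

No

DFS with white/gray/black marking, starting from j:
j gray
  h gray
  h black
j black
f gray
  q gray
    g gray
      g→h: h black — skip
    g black
  q black
  i gray
    p gray
      n gray
        n→j: j black — skip
        m gray
          k gray
            o gray
              l gray
                l→h: h black — skip
              l black
            o black
          k black
          m→l: l black — skip
        m black
        n→k: k black — skip
      n black
    p black
    i→o: o black — skip
  i black
f black
Every edge goes to a white or black vertex — no back edge, so the graph is acyclic.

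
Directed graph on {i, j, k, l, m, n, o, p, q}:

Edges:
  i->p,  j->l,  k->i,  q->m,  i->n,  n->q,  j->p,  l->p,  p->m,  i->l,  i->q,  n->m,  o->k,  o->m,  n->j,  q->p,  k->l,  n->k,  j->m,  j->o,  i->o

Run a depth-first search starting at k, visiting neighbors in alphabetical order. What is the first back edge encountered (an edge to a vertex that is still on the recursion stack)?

o->k

DFS from k (visiting neighbors in alphabetical order); mark gray on enter, black on exit:
k gray
  i gray
    l gray
      p gray
        m gray
        m black
      p black
    l black
    n gray
      j gray
        j→l: l black — skip
        j→m: m black — skip
        o gray
          o→k: k is gray → back edge
First back edge: o → k.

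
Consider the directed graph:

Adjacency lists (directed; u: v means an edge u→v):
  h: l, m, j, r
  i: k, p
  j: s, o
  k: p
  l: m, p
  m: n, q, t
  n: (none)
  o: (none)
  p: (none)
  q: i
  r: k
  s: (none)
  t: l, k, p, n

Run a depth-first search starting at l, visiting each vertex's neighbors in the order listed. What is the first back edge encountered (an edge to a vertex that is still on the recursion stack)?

t→l

DFS from l (visiting each vertex's neighbors in the order listed); mark gray on enter, black on exit:
l gray
  m gray
    n gray
    n black
    q gray
      i gray
        k gray
          p gray
          p black
        k black
        i→p: p black — skip
      i black
    q black
    t gray
      t→l: l is gray → back edge
First back edge: t → l.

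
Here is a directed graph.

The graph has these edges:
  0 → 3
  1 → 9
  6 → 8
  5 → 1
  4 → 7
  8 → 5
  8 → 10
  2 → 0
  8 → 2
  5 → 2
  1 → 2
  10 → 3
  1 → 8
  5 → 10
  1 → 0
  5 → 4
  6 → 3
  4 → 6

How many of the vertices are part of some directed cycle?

5

A vertex is on a directed cycle iff it belongs to a strongly connected component of size ≥ 2 (or has a self-loop).
The vertices on cycles are {1, 4, 5, 6, 8} — 5 in total.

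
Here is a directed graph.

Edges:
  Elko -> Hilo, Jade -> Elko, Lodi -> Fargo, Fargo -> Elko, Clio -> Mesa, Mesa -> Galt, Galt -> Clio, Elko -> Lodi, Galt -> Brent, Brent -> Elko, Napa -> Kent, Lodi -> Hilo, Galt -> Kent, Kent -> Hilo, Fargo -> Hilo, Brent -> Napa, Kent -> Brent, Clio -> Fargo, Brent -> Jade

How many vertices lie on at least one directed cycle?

9

A vertex is on a directed cycle iff it belongs to a strongly connected component of size ≥ 2 (or has a self-loop).
The vertices on cycles are {Clio, Elko, Galt, Kent, Lodi, Mesa, Napa, Brent, Fargo} — 9 in total.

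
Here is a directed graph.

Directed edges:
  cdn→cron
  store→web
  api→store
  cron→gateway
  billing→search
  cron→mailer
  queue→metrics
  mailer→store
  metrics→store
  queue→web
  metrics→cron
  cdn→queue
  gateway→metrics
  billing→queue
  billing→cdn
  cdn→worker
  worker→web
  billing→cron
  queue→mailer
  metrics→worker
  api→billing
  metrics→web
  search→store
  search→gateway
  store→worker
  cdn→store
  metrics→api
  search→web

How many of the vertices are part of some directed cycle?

A vertex is on a directed cycle iff it belongs to a strongly connected component of size ≥ 2 (or has a self-loop).
The vertices on cycles are {api, cdn, cron, queue, search, billing, gateway, metrics} — 8 in total.

8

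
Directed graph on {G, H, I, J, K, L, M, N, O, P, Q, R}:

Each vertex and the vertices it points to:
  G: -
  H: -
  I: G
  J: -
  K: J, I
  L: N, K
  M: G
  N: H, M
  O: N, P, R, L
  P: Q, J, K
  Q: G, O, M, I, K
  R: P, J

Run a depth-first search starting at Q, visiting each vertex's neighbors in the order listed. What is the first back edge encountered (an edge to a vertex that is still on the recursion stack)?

P→Q

DFS from Q (visiting each vertex's neighbors in the order listed); mark gray on enter, black on exit:
Q gray
  G gray
  G black
  O gray
    N gray
      H gray
      H black
      M gray
        M→G: G black — skip
      M black
    N black
    P gray
      P→Q: Q is gray → back edge
First back edge: P → Q.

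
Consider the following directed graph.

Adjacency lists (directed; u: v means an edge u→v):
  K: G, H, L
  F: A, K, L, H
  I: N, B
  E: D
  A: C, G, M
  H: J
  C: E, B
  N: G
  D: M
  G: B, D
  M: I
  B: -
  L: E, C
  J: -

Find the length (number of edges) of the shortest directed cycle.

For each vertex v, BFS finds the shortest path from v back to v.
The shortest such closed walk is M → I → N → G → D → M, length 5.

5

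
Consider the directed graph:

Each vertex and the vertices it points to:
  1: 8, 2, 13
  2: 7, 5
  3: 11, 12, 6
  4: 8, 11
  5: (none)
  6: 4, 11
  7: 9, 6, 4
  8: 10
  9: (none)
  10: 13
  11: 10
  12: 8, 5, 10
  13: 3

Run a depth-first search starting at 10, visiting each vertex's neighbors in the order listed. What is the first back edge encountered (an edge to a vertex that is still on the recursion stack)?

11→10

DFS from 10 (visiting each vertex's neighbors in the order listed); mark gray on enter, black on exit:
10 gray
  13 gray
    3 gray
      11 gray
        11→10: 10 is gray → back edge
First back edge: 11 → 10.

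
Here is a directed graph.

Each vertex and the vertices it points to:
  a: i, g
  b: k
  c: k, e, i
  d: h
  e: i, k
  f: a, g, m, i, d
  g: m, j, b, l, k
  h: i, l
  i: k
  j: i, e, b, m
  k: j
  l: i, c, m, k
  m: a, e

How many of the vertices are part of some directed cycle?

10

A vertex is on a directed cycle iff it belongs to a strongly connected component of size ≥ 2 (or has a self-loop).
The vertices on cycles are {a, b, c, e, g, i, j, k, l, m} — 10 in total.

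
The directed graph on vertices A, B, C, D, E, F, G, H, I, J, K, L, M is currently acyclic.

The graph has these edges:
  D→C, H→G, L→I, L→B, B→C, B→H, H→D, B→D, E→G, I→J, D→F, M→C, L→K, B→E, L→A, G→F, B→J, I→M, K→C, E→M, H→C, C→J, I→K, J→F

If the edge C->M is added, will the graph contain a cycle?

Adding C→M creates a cycle iff M can already reach C.
Path from M: M → C.
So M → … → C → M is a cycle.

Yes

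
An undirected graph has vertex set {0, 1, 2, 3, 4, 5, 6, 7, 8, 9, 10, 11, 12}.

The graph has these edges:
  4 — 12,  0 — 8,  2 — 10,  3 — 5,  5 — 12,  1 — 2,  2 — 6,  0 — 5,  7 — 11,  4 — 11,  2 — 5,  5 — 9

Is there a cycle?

No

DFS, tracking each vertex's parent; an edge to a visited non-parent vertex closes a cycle.
Start from 8:
visit 8 (parent –)
  visit 0 (parent 8)
    0–8: parent, skip
    visit 5 (parent 0)
      visit 9 (parent 5)
        9–5: parent, skip
      visit 3 (parent 5)
        3–5: parent, skip
      visit 12 (parent 5)
        visit 4 (parent 12)
          4–12: parent, skip
          visit 11 (parent 4)
            visit 7 (parent 11)
              7–11: parent, skip
            11–4: parent, skip
        12–5: parent, skip
      visit 2 (parent 5)
        visit 1 (parent 2)
          1–2: parent, skip
        2–5: parent, skip
        visit 6 (parent 2)
          6–2: parent, skip
        visit 10 (parent 2)
          10–2: parent, skip
      5–0: parent, skip
No non-parent visited neighbor found — the graph is a forest.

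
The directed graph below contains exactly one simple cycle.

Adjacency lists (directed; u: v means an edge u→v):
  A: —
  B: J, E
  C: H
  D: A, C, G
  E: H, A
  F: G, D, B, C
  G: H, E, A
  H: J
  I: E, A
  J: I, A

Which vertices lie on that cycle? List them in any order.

E, H, I, J

DFS with gray/black marking from J:
J gray
  I gray
    E gray
      H gray
        H→J: J is gray → back edge
Back edge closes the cycle J → I → E → H → J; its vertices are {E, H, I, J}.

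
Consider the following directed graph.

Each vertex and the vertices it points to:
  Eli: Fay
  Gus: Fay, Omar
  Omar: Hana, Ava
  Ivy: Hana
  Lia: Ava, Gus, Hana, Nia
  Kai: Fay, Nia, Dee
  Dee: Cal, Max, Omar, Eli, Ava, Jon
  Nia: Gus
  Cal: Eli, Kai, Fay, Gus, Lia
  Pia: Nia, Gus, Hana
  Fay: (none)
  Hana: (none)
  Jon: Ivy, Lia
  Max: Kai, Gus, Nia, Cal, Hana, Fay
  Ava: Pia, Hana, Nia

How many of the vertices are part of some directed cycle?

9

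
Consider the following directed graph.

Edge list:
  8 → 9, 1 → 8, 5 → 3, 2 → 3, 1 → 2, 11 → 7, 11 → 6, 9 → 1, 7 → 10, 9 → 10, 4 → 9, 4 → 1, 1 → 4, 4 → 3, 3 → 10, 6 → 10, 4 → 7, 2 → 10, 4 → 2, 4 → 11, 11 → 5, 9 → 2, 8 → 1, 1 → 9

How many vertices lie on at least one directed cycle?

4

A vertex is on a directed cycle iff it belongs to a strongly connected component of size ≥ 2 (or has a self-loop).
The vertices on cycles are {1, 4, 8, 9} — 4 in total.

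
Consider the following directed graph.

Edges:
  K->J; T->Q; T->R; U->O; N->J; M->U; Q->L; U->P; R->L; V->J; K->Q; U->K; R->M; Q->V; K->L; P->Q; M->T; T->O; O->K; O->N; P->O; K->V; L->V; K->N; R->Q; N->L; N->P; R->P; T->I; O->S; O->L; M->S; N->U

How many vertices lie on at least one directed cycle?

A vertex is on a directed cycle iff it belongs to a strongly connected component of size ≥ 2 (or has a self-loop).
The vertices on cycles are {K, M, N, O, P, R, T, U} — 8 in total.

8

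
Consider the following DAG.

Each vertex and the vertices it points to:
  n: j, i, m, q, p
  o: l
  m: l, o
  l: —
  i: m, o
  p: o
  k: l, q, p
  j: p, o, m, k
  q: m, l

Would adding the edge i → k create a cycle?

No

Adding i→k creates a cycle iff k can already reach i.
Explore from k: no path reaches i. The graph stays acyclic.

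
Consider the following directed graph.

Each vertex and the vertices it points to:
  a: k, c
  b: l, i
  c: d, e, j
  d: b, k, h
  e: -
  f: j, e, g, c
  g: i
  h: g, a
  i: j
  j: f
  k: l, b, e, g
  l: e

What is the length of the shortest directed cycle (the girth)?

For each vertex v, BFS finds the shortest path from v back to v.
The shortest such closed walk is j → f → j, length 2.

2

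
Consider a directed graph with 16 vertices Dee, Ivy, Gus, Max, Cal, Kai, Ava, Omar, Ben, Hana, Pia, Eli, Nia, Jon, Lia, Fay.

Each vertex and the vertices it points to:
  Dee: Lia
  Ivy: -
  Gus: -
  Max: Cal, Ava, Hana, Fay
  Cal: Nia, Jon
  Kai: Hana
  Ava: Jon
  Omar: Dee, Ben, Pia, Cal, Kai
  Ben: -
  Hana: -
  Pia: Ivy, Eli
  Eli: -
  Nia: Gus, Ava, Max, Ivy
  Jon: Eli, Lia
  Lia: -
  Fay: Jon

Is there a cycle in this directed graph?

Yes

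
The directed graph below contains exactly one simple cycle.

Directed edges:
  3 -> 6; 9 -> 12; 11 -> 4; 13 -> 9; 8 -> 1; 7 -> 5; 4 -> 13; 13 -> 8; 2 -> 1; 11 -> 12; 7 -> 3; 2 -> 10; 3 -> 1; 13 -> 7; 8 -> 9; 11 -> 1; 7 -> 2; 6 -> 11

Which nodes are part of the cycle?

DFS with gray/black marking from 13:
13 gray
  7 gray
    3 gray
      6 gray
        11 gray
          1 gray
          1 black
          4 gray
            4→13: 13 is gray → back edge
Back edge closes the cycle 13 → 7 → 3 → 6 → 11 → 4 → 13; its vertices are {3, 4, 6, 7, 11, 13}.

3, 4, 6, 7, 11, 13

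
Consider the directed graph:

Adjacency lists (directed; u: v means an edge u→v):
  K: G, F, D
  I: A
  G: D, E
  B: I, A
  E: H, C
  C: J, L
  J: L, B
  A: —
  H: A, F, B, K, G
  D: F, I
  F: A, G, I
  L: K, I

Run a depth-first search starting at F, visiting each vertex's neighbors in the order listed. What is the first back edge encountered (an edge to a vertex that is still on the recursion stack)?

D→F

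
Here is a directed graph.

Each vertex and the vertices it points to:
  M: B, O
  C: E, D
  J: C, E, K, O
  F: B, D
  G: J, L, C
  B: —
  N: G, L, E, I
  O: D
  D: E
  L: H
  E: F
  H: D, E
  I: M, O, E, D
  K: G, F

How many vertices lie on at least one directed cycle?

6

A vertex is on a directed cycle iff it belongs to a strongly connected component of size ≥ 2 (or has a self-loop).
The vertices on cycles are {D, E, F, G, J, K} — 6 in total.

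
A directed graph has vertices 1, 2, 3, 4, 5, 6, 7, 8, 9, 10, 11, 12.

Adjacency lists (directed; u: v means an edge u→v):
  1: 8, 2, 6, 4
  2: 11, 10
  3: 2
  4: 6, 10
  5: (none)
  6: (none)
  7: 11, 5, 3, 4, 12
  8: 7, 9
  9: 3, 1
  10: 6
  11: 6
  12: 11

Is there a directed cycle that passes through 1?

Yes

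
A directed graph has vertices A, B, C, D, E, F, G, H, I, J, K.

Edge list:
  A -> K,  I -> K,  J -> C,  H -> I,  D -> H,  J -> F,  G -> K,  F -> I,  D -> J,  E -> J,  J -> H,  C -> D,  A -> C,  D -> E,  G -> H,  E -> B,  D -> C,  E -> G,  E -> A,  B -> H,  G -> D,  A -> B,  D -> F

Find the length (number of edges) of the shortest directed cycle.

2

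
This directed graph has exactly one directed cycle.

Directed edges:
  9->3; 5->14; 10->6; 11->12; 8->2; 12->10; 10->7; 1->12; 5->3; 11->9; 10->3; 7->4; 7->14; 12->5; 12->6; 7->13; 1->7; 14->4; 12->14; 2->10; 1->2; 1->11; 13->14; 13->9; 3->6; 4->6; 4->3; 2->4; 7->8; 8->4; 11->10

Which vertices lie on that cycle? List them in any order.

2, 7, 8, 10

DFS with gray/black marking from 7:
7 gray
  13 gray
    14 gray
      4 gray
        3 gray
          6 gray
          6 black
        3 black
        4→6: 6 black — skip
      4 black
    14 black
    9 gray
      9→3: 3 black — skip
    9 black
  13 black
  8 gray
    8→4: 4 black — skip
    2 gray
      10 gray
        10→6: 6 black — skip
        10→7: 7 is gray → back edge
Back edge closes the cycle 7 → 8 → 2 → 10 → 7; its vertices are {2, 7, 8, 10}.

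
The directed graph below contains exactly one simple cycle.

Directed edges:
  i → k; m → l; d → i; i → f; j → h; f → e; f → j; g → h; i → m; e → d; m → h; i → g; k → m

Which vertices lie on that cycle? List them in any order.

DFS with gray/black marking from d:
d gray
  i gray
    f gray
      e gray
        e→d: d is gray → back edge
Back edge closes the cycle d → i → f → e → d; its vertices are {d, e, f, i}.

d, e, f, i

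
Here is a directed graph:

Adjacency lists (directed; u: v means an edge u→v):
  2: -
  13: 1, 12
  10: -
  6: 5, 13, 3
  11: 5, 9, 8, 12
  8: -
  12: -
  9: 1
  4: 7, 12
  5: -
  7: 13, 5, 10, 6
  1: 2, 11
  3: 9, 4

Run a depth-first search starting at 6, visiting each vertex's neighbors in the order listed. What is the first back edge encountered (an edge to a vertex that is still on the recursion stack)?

DFS from 6 (visiting each vertex's neighbors in the order listed); mark gray on enter, black on exit:
6 gray
  5 gray
  5 black
  13 gray
    1 gray
      2 gray
      2 black
      11 gray
        11→5: 5 black — skip
        9 gray
          9→1: 1 is gray → back edge
First back edge: 9 → 1.

9→1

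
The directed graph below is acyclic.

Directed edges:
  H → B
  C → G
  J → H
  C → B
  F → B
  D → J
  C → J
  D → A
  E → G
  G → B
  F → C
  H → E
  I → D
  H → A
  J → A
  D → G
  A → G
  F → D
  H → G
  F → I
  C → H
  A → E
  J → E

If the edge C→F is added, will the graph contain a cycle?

Yes

Adding C→F creates a cycle iff F can already reach C.
Path from F: F → C.
So F → … → C → F is a cycle.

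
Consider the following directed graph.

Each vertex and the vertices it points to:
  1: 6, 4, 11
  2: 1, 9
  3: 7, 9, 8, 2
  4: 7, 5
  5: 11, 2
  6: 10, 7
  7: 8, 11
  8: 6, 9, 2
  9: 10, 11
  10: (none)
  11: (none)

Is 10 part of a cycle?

No

10 lies on a cycle iff there is a path from 10 back to itself.
Exploring from 10, it never reaches itself; equivalently, its strongly connected component is a singleton.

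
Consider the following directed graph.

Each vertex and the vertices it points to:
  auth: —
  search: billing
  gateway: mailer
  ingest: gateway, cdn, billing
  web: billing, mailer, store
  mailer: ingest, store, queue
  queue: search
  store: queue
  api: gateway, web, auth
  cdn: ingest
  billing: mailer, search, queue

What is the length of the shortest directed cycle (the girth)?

For each vertex v, BFS finds the shortest path from v back to v.
The shortest such closed walk is ingest → cdn → ingest, length 2.

2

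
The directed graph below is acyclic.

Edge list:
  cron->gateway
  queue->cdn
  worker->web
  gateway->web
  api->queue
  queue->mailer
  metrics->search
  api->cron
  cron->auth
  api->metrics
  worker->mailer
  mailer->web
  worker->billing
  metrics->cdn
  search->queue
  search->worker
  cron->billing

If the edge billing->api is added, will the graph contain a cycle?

Adding billing→api creates a cycle iff api can already reach billing.
Path from api: api → cron → billing.
So api → … → billing → api is a cycle.

Yes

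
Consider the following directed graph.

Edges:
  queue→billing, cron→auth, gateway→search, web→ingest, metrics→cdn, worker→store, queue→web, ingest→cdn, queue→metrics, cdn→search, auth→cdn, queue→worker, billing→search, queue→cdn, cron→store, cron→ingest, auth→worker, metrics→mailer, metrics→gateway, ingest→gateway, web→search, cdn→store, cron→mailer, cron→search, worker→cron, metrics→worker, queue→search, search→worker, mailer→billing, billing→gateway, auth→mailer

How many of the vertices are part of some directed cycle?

9

A vertex is on a directed cycle iff it belongs to a strongly connected component of size ≥ 2 (or has a self-loop).
The vertices on cycles are {cdn, auth, cron, ingest, mailer, search, worker, billing, gateway} — 9 in total.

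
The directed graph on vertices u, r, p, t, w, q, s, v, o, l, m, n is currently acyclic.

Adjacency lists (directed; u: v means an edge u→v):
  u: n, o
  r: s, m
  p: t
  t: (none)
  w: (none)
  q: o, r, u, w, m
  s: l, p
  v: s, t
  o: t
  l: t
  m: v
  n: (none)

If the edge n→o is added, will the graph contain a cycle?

Adding n→o creates a cycle iff o can already reach n.
Explore from o: no path reaches n. The graph stays acyclic.

No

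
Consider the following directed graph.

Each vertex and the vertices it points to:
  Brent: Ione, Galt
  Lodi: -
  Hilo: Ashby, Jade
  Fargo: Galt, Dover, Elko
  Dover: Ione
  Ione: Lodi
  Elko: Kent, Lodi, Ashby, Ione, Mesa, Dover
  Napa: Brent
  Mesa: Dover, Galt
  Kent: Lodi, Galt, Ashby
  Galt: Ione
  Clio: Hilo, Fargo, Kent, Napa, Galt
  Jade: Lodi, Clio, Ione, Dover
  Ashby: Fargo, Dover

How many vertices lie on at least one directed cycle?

7

A vertex is on a directed cycle iff it belongs to a strongly connected component of size ≥ 2 (or has a self-loop).
The vertices on cycles are {Clio, Elko, Hilo, Jade, Kent, Ashby, Fargo} — 7 in total.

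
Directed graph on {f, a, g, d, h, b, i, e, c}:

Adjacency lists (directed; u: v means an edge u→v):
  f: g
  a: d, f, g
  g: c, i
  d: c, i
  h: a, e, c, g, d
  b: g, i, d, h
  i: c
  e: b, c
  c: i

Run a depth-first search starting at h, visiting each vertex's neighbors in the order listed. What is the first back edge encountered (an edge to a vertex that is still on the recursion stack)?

i->c

DFS from h (visiting each vertex's neighbors in the order listed); mark gray on enter, black on exit:
h gray
  a gray
    d gray
      c gray
        i gray
          i→c: c is gray → back edge
First back edge: i → c.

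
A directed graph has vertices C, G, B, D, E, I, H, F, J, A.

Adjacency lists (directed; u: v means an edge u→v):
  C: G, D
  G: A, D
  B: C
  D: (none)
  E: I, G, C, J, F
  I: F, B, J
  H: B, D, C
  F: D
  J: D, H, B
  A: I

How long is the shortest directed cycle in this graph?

For each vertex v, BFS finds the shortest path from v back to v.
The shortest such closed walk is I → B → C → G → A → I, length 5.

5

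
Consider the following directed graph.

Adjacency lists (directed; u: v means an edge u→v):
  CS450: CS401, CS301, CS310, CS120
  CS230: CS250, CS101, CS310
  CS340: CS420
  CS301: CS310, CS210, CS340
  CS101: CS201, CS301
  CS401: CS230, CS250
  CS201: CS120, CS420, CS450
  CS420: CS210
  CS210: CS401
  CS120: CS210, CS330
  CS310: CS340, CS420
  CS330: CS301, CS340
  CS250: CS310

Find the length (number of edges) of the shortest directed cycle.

For each vertex v, BFS finds the shortest path from v back to v.
The shortest such closed walk is CS101 → CS301 → CS210 → CS401 → CS230 → CS101, length 5.

5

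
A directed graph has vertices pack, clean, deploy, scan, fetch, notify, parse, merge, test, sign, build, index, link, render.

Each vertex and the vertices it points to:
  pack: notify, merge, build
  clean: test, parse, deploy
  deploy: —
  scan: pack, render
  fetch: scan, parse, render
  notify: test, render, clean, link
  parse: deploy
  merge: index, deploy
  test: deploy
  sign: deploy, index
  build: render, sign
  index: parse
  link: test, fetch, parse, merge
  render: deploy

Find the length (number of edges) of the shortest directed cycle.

5

For each vertex v, BFS finds the shortest path from v back to v.
The shortest such closed walk is pack → notify → link → fetch → scan → pack, length 5.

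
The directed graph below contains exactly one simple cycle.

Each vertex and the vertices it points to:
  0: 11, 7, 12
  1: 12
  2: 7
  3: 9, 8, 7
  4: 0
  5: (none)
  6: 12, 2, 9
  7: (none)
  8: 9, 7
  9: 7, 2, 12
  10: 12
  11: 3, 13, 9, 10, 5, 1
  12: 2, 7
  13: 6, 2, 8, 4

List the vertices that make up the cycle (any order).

0, 4, 11, 13

DFS with gray/black marking from 11:
11 gray
  3 gray
    9 gray
      7 gray
      7 black
      2 gray
        2→7: 7 black — skip
      2 black
      12 gray
        12→2: 2 black — skip
        12→7: 7 black — skip
      12 black
    9 black
    8 gray
      8→9: 9 black — skip
      8→7: 7 black — skip
    8 black
    3→7: 7 black — skip
  3 black
  13 gray
    6 gray
      6→12: 12 black — skip
      6→2: 2 black — skip
      6→9: 9 black — skip
    6 black
    13→2: 2 black — skip
    13→8: 8 black — skip
    4 gray
      0 gray
        0→11: 11 is gray → back edge
Back edge closes the cycle 11 → 13 → 4 → 0 → 11; its vertices are {0, 4, 11, 13}.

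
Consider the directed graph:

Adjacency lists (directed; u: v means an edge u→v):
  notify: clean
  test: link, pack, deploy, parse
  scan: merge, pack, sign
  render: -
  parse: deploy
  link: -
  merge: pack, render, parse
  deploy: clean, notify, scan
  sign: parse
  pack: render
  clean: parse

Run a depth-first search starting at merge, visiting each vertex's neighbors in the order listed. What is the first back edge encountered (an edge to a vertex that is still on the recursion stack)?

clean→parse

DFS from merge (visiting each vertex's neighbors in the order listed); mark gray on enter, black on exit:
merge gray
  pack gray
    render gray
    render black
  pack black
  merge→render: render black — skip
  parse gray
    deploy gray
      clean gray
        clean→parse: parse is gray → back edge
First back edge: clean → parse.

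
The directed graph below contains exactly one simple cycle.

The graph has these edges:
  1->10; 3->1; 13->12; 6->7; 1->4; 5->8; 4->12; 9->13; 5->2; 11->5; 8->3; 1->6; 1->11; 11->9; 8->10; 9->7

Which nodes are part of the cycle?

1, 3, 5, 8, 11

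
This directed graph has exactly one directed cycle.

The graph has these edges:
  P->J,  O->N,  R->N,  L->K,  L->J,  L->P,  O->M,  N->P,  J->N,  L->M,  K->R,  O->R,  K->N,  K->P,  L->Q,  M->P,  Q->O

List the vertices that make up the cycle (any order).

J, N, P

DFS with gray/black marking from J:
J gray
  N gray
    P gray
      P→J: J is gray → back edge
Back edge closes the cycle J → N → P → J; its vertices are {J, N, P}.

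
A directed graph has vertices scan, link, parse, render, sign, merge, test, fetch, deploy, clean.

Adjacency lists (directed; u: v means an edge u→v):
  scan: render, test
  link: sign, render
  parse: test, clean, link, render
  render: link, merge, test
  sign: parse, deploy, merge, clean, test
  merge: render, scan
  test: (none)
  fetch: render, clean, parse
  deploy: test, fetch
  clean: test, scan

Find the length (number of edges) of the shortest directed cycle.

For each vertex v, BFS finds the shortest path from v back to v.
The shortest such closed walk is merge → render → merge, length 2.

2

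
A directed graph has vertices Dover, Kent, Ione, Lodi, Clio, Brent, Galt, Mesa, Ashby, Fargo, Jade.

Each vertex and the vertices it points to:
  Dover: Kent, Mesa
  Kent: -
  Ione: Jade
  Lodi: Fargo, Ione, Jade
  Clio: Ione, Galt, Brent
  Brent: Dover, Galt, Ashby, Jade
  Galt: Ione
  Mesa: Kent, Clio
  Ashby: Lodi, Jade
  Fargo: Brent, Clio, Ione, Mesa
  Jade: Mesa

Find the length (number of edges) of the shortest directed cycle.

For each vertex v, BFS finds the shortest path from v back to v.
The shortest such closed walk is Fargo → Brent → Ashby → Lodi → Fargo, length 4.

4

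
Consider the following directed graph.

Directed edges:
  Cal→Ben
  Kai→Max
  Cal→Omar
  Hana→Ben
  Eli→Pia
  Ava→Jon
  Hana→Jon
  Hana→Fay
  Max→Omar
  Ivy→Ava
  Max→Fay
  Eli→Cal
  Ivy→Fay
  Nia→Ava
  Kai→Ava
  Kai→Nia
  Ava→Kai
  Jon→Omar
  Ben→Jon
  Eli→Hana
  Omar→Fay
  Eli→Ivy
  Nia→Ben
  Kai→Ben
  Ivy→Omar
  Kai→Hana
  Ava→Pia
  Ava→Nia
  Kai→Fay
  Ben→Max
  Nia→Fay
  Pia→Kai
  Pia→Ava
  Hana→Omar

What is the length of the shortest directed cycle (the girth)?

For each vertex v, BFS finds the shortest path from v back to v.
The shortest such closed walk is Pia → Ava → Pia, length 2.

2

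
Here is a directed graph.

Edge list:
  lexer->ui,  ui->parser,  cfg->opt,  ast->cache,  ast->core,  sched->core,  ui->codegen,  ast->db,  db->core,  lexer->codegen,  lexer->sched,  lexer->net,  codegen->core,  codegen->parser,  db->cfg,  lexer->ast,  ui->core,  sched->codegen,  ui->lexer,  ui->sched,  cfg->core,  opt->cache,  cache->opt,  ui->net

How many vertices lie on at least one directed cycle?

4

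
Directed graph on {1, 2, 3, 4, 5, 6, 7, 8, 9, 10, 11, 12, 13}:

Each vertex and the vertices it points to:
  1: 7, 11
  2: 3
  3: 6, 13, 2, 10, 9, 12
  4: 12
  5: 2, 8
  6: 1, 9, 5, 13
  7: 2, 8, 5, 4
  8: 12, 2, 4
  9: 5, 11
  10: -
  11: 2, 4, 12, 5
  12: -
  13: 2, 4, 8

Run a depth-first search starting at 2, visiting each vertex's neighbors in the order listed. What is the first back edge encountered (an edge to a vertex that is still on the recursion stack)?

DFS from 2 (visiting each vertex's neighbors in the order listed); mark gray on enter, black on exit:
2 gray
  3 gray
    6 gray
      1 gray
        7 gray
          7→2: 2 is gray → back edge
First back edge: 7 → 2.

7→2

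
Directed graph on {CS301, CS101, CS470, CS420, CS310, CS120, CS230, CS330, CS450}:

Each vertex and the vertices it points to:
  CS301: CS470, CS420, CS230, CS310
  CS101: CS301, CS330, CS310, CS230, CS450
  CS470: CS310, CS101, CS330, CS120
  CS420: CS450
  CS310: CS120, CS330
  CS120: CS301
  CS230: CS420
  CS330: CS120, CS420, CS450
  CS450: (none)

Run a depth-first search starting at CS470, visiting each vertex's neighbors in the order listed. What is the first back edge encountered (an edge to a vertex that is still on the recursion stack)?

DFS from CS470 (visiting each vertex's neighbors in the order listed); mark gray on enter, black on exit:
CS470 gray
  CS310 gray
    CS120 gray
      CS301 gray
        CS301→CS470: CS470 is gray → back edge
First back edge: CS301 → CS470.

CS301->CS470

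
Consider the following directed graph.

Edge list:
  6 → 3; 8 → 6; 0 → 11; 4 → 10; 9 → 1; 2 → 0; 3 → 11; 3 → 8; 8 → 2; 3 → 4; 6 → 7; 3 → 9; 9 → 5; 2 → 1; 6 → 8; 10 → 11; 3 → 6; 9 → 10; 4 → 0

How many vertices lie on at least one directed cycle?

A vertex is on a directed cycle iff it belongs to a strongly connected component of size ≥ 2 (or has a self-loop).
The vertices on cycles are {3, 6, 8} — 3 in total.

3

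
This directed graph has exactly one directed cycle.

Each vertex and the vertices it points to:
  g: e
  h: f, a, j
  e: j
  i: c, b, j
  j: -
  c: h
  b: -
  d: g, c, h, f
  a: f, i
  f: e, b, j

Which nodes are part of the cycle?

a, c, h, i

DFS with gray/black marking from c:
c gray
  h gray
    f gray
      e gray
        j gray
        j black
      e black
      b gray
      b black
      f→j: j black — skip
    f black
    a gray
      a→f: f black — skip
      i gray
        i→c: c is gray → back edge
Back edge closes the cycle c → h → a → i → c; its vertices are {a, c, h, i}.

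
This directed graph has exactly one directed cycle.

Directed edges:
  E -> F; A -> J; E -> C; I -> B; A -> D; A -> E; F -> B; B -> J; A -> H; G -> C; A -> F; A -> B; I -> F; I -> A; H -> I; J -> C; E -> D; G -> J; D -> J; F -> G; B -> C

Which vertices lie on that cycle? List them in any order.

A, H, I

DFS with gray/black marking from I:
I gray
  A gray
    D gray
      J gray
        C gray
        C black
      J black
    D black
    B gray
      B→C: C black — skip
      B→J: J black — skip
    B black
    H gray
      H→I: I is gray → back edge
Back edge closes the cycle I → A → H → I; its vertices are {A, H, I}.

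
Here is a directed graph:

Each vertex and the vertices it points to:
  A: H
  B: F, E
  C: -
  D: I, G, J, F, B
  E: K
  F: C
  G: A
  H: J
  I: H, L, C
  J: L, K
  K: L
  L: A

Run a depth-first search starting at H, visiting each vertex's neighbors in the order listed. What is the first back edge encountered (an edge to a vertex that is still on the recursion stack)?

A→H

DFS from H (visiting each vertex's neighbors in the order listed); mark gray on enter, black on exit:
H gray
  J gray
    L gray
      A gray
        A→H: H is gray → back edge
First back edge: A → H.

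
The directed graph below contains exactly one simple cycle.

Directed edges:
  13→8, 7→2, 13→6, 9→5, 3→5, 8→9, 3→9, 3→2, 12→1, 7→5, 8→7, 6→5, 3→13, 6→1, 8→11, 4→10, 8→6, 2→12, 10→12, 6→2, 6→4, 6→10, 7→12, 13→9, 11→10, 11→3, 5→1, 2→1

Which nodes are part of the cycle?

3, 8, 11, 13

DFS with gray/black marking from 13:
13 gray
  6 gray
    10 gray
      12 gray
        1 gray
        1 black
      12 black
    10 black
    2 gray
      2→1: 1 black — skip
      2→12: 12 black — skip
    2 black
    4 gray
      4→10: 10 black — skip
    4 black
    5 gray
      5→1: 1 black — skip
    5 black
    6→1: 1 black — skip
  6 black
  9 gray
    9→5: 5 black — skip
  9 black
  8 gray
    8→9: 9 black — skip
    11 gray
      11→10: 10 black — skip
      3 gray
        3→9: 9 black — skip
        3→13: 13 is gray → back edge
Back edge closes the cycle 13 → 8 → 11 → 3 → 13; its vertices are {3, 8, 11, 13}.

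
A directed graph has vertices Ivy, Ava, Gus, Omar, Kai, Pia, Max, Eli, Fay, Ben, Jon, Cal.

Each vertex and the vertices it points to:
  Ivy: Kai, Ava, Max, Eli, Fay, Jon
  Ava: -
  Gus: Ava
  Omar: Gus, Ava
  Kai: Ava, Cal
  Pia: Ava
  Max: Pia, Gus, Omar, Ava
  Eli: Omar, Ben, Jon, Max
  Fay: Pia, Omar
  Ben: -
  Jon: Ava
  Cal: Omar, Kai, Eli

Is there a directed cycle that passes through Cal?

Yes

Cal is on a cycle iff Cal can reach itself via ≥1 edge.
Cal → Kai → Cal — yes.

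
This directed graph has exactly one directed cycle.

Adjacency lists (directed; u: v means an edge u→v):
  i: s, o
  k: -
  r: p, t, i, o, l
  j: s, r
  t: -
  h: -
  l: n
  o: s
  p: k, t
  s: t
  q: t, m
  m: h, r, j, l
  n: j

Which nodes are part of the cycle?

j, l, n, r

DFS with gray/black marking from j:
j gray
  s gray
    t gray
    t black
  s black
  r gray
    p gray
      k gray
      k black
      p→t: t black — skip
    p black
    r→t: t black — skip
    i gray
      i→s: s black — skip
      o gray
        o→s: s black — skip
      o black
    i black
    r→o: o black — skip
    l gray
      n gray
        n→j: j is gray → back edge
Back edge closes the cycle j → r → l → n → j; its vertices are {j, l, n, r}.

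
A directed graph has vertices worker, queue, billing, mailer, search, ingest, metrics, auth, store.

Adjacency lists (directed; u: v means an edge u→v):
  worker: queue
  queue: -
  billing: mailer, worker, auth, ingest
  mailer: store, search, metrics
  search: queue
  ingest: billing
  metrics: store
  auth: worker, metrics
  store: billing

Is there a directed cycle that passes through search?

search lies on a cycle iff there is a path from search back to itself.
Exploring from search, it never reaches itself; equivalently, its strongly connected component is a singleton.

No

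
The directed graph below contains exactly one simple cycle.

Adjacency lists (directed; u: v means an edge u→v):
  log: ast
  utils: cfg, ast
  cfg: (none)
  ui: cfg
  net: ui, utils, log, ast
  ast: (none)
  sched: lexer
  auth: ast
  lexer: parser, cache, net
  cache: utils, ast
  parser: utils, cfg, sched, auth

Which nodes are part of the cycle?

lexer, sched, parser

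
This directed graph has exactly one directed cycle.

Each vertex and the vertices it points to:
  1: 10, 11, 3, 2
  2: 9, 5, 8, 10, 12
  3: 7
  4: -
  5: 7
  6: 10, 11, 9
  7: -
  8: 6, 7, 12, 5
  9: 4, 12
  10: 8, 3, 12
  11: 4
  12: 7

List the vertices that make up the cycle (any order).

6, 8, 10

DFS with gray/black marking from 10:
10 gray
  8 gray
    6 gray
      6→10: 10 is gray → back edge
Back edge closes the cycle 10 → 8 → 6 → 10; its vertices are {6, 8, 10}.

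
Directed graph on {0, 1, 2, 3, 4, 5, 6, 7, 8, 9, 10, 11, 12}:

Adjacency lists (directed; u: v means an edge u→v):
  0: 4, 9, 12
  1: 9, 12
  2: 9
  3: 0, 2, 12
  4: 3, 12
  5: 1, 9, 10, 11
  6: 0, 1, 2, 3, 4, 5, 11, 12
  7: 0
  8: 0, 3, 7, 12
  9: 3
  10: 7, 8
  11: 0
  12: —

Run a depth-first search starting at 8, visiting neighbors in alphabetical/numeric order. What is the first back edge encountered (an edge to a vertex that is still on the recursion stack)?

3→0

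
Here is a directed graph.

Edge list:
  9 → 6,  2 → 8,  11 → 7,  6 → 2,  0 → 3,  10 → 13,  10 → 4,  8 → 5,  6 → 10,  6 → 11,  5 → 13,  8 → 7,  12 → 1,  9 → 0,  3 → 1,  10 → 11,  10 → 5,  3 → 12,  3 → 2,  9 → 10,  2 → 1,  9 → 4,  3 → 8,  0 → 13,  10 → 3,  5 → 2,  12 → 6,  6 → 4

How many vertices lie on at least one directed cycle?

7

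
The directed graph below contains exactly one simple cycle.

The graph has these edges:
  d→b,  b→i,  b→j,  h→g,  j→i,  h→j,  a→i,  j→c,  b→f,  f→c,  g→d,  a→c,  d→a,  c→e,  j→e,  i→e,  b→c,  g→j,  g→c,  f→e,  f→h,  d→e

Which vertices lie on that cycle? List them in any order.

b, d, f, g, h

DFS with gray/black marking from h:
h gray
  j gray
    c gray
      e gray
      e black
    c black
    i gray
      i→e: e black — skip
    i black
    j→e: e black — skip
  j black
  g gray
    d gray
      b gray
        b→c: c black — skip
        b→j: j black — skip
        b→i: i black — skip
        f gray
          f→h: h is gray → back edge
Back edge closes the cycle h → g → d → b → f → h; its vertices are {b, d, f, g, h}.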